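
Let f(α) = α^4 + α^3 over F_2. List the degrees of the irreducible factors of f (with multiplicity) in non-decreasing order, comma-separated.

1, 1, 1, 1

Roots in F_2: f(0) = 0 → root; f(1) = 0 → root.
Linear factors from roots: (α), (α + 1).
Complete factorization: f(α) = (α + 1)·(α)^3.
Factor degrees with multiplicity: 1 + 1 + 1 + 1 = 4.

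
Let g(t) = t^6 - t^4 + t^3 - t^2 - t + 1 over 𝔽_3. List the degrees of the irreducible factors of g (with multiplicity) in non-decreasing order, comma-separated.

Roots in 𝔽_3: g(0) = 1; g(1) = 0 → root; g(2) = 0 → root.
Linear factors from roots: (t - 1), (t + 1).
Complete factorization: g(t) = (t + 1)·(t - 1)·(t^4 + t - 1).
Factor degrees with multiplicity: 1 + 1 + 4 = 6.

1, 1, 4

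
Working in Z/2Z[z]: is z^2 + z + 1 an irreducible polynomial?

Yes

Write h(z) = z^2 + z + 1.
Check for roots in Z/2Z: h(0) = 1; h(1) = 1.
No roots. A degree-2 polynomial over a field with no linear factor is irreducible.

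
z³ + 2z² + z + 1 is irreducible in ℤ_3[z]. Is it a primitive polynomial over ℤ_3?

Yes

Write f(z) = z³ + 2z² + z + 1.
|GF(3^3)^×| = 3^3 − 1 = 26. Prime factorization: 26 = 2·13.
f is primitive ⇔ z has order 26 in GF(3)[z]/(f), i.e. z^(26/q) ≠ 1 for each prime q | 26.
z^(13) mod f = 2.
z^(2) mod f = z².
None equal 1, so z has full order 26; f is primitive.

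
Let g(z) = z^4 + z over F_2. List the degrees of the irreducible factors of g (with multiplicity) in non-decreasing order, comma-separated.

1, 1, 2

Roots in F_2: g(0) = 0 → root; g(1) = 0 → root.
Linear factors from roots: (z), (z + 1).
Complete factorization: g(z) = (z)·(z + 1)·(z^2 + z + 1).
Factor degrees with multiplicity: 1 + 1 + 2 = 4.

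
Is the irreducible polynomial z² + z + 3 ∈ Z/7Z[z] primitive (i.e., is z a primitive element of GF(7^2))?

Write f(z) = z² + z + 3.
|GF(7^2)^×| = 7^2 − 1 = 48. Prime factorization: 48 = 2^4·3.
f is primitive ⇔ z has order 48 in GF(7)[z]/(f), i.e. z^(48/q) ≠ 1 for each prime q | 48.
z^(24) mod f = 6.
z^(16) mod f = 2.
None equal 1, so z has full order 48; f is primitive.

Yes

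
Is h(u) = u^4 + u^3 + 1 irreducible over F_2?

Yes

Check for roots in F_2: h(0) = 1; h(1) = 1.
No roots, so no linear factors.
Monic irreducibles of degree 2 over GF(2): u^2 + u + 1.
None of them divide h (all give nonzero remainder).
No irreducible factor of degree ≤ 2 exists, so h is irreducible over GF(2).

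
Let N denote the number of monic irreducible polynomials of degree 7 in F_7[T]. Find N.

117648

Gauss's count: N_{7}(7) = (1/7) Σ_{d|7} μ(7/d)·7^d.
Divisors of 7: 1, 7; μ(7/d) for each: -1, 1.
Σ = − 7^1 + 7^7 = 823536.
N = 823536/7 = 117648.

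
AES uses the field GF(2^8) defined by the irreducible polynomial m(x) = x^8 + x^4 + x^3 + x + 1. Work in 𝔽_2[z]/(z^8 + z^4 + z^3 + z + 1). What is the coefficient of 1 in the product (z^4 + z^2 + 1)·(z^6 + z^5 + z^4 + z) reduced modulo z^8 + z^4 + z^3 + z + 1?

0

Multiply in 𝔽_2[z]: (z^4 + z^2 + 1)·(z^6 + z^5 + z^4 + z) = z^10 + z^9 + z^7 + z^4 + z^3 + z.
Reduce using z^8 ≡ z^4 + z^3 + z + 1 (mod z^8 + z^4 + z^3 + z + 1).
Reduced: z^7 + z^6.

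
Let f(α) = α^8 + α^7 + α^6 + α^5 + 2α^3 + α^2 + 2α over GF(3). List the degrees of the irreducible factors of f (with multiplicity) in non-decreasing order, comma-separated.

Roots in GF(3): f(0) = 0 → root; f(1) = 0 → root; f(2) = 0 → root.
Linear factors from roots: (α), (α + 2), (α + 1).
Complete factorization: f(α) = (α)·(α + 1)·(α + 2)^4·(α^2 + α + 2).
Factor degrees with multiplicity: 1 + 1 + 1 + 1 + 1 + 1 + 2 = 8.

1, 1, 1, 1, 1, 1, 2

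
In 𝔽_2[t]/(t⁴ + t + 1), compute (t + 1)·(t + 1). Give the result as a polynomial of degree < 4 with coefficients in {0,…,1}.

t^2 + 1

Multiply in 𝔽_2[t]: (t + 1)·(t + 1) = t² + 1.
Reduced: t² + 1.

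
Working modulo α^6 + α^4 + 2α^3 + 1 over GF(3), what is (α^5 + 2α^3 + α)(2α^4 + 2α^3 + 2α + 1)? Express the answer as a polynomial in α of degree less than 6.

2α^4 + 2α

Multiply in GF(3)[α]: (α^5 + 2α^3 + α)·(2α^4 + 2α^3 + 2α + 1) = 2α^9 + 2α^8 + α^7 + 2α^3 + 2α^2 + α.
Reduce using α^6 ≡ 2α^4 + α^3 + 2 (mod α^6 + α^4 + 2α^3 + 1).
Reduced: 2α^4 + 2α.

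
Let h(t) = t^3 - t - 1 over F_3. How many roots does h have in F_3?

0

Evaluate at each of the 3 elements of F_3:
h(0) = 2; h(1) = 2; h(2) = 2.
No element is a root.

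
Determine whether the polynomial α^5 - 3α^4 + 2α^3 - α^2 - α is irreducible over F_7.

Write P(α) = α^5 - 3α^4 + 2α^3 - α^2 - α.
Check for roots in F_7: P(0) = 0 → root; P(1) = 5; P(2) = 1; P(3) = 0 → root; P(4) = 0 → root; P(5) = 0 → root; P(6) = 1.
P(0) = 0, so (α) divides P(α); P is reducible.

No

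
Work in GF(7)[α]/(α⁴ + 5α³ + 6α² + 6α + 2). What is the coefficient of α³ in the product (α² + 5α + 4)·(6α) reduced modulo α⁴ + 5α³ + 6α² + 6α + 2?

Multiply in GF(7)[α]: (α² + 5α + 4)·(6α) = 6α³ + 2α² + 3α.
Reduced: 6α³ + 2α² + 3α.

6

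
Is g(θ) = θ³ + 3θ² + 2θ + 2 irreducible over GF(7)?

Yes

Check for roots in GF(7): g(0) = 2; g(1) = 1; g(2) = 5; g(3) = 6; g(4) = 3; g(5) = 2; g(6) = 2.
No roots. A degree-3 polynomial over a field with no linear factor is irreducible.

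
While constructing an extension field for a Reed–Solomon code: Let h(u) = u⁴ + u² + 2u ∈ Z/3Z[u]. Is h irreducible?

Check for roots in Z/3Z: h(0) = 0 → root; h(1) = 1; h(2) = 0 → root.
h(0) = 0, so (u) divides h(u); h is reducible.

No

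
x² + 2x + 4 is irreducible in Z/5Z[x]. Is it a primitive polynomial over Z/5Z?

Write f(x) = x² + 2x + 4.
|GF(5^2)^×| = 5^2 − 1 = 24. Prime factorization: 24 = 2^3·3.
f is primitive ⇔ x has order 24 in GF(5)[x]/(f), i.e. x^(24/q) ≠ 1 for each prime q | 24.
x^(12) mod f = 1
x^(8) mod f = 2x + 4.
Since x^(12) = 1, the order of x divides 12 < 24; not primitive.

No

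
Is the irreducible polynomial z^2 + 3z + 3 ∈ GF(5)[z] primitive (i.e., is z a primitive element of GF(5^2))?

Yes

Write f(z) = z^2 + 3z + 3.
|GF(5^2)^×| = 5^2 − 1 = 24. Prime factorization: 24 = 2^3·3.
f is primitive ⇔ z has order 24 in GF(5)[z]/(f), i.e. z^(24/q) ≠ 1 for each prime q | 24.
z^(12) mod f = 4.
z^(8) mod f = z + 1.
None equal 1, so z has full order 24; f is primitive.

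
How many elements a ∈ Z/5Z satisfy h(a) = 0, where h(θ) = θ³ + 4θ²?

Evaluate at each of the 5 elements of Z/5Z:
h(0) = 0 → root; h(1) = 0 → root; h(2) = 4; h(3) = 3; h(4) = 3.
Roots: {0, 1}.

2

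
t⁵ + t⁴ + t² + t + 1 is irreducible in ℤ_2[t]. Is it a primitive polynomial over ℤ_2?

Yes

Write f(t) = t⁵ + t⁴ + t² + t + 1.
|GF(2^5)^×| = 2^5 − 1 = 31. Prime factorization: 31 = 31.
f is primitive ⇔ t has order 31 in GF(2)[t]/(f), i.e. t^(31/q) ≠ 1 for each prime q | 31.
t^(1) mod f = t.
None equal 1, so t has full order 31; f is primitive.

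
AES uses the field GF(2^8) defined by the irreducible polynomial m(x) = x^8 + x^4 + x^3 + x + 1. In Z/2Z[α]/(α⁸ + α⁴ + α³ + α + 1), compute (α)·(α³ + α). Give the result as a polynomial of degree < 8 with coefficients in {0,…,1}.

α^4 + α^2

Multiply in Z/2Z[α]: (α)·(α³ + α) = α⁴ + α².
Reduced: α⁴ + α².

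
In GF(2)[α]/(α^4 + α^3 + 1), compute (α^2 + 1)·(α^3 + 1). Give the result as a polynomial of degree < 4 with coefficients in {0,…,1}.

α^2 + α

Multiply in GF(2)[α]: (α^2 + 1)·(α^3 + 1) = α^5 + α^3 + α^2 + 1.
Reduce using α^4 ≡ α^3 + 1 (mod α^4 + α^3 + 1).
Reduced: α^2 + α.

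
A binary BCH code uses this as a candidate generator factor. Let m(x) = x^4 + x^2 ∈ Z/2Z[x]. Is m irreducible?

Check for roots in Z/2Z: m(0) = 0 → root; m(1) = 0 → root.
m(0) = 0, so (x) divides m(x); m is reducible.

No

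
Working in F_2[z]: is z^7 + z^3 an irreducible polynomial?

Write P(z) = z^7 + z^3.
Check for roots in F_2: P(0) = 0 → root; P(1) = 0 → root.
P(0) = 0, so (z) divides P(z); P is reducible.

No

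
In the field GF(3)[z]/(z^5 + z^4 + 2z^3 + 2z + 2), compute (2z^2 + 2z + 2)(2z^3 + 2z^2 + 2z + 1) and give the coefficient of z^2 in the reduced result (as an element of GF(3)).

Multiply in GF(3)[z]: (2z^2 + 2z + 2)·(2z^3 + 2z^2 + 2z + 1) = z^5 + 2z^4 + z^2 + 2.
Reduce using z^5 ≡ 2z^4 + z^3 + z + 1 (mod z^5 + z^4 + 2z^3 + 2z + 2).
Reduced: z^4 + z^3 + z^2 + z.

1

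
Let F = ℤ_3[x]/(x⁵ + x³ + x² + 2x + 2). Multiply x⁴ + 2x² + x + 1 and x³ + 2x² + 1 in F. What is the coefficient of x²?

0

Multiply in ℤ_3[x]: (x⁴ + 2x² + x + 1)·(x³ + 2x² + 1) = x⁷ + 2x⁶ + 2x⁵ + x² + x + 1.
Reduce using x⁵ ≡ 2x³ + 2x² + x + 1 (mod x⁵ + x³ + x² + 2x + 2).
Reduced: x³ + x + 2.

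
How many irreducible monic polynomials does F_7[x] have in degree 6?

19544

x^(7^6) − x is the product of all monic irreducibles of degree dividing 6; Möbius inversion gives N = (1/6) Σ μ(6/d)·7^d.
Divisors of 6: 1, 2, 3, 6; μ(6/d) for each: 1, -1, -1, 1.
Σ = 7^1 − 7^2 − 7^3 + 7^6 = 117264.
N = 117264/6 = 19544.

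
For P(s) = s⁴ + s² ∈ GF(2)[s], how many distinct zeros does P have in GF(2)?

2

Evaluate at each of the 2 elements of GF(2):
P(0) = 0 → root; P(1) = 0 → root.
Roots: {0, 1}.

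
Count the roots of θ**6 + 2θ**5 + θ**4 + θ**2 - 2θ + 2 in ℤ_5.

Write f(θ) = θ**6 + 2θ**5 + θ**4 + θ**2 - 2θ + 2.
Evaluate at each of the 5 elements of ℤ_5:
f(0) = 2; f(1) = 0 → root; f(2) = 1; f(3) = 1; f(4) = 0 → root.
Roots: {1, 4}.

2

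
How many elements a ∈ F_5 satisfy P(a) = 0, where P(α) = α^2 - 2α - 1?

Evaluate at each of the 5 elements of F_5:
P(0) = 4; P(1) = 3; P(2) = 4; P(3) = 2; P(4) = 2.
No element is a root.

0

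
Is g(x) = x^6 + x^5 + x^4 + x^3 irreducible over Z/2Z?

Check for roots in Z/2Z: g(0) = 0 → root; g(1) = 0 → root.
g(0) = 0, so (x) divides g(x); g is reducible.

No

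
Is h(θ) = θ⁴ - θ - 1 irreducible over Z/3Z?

Yes

Check for roots in Z/3Z: h(0) = 2; h(1) = 2; h(2) = 1.
No roots, so no linear factors.
Monic irreducibles of degree 2 over GF(3): θ² + 1, θ² + θ - 1, θ² - θ - 1.
None of them divide h (all give nonzero remainder).
No irreducible factor of degree ≤ 2 exists, so h is irreducible over GF(3).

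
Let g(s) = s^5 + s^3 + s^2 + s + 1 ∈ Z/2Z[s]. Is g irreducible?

Check for roots in Z/2Z: g(0) = 1; g(1) = 1.
No roots, so no linear factors.
Monic irreducibles of degree 2 over GF(2): s^2 + s + 1.
None of them divide g (all give nonzero remainder).
No irreducible factor of degree ≤ 2 exists, so g is irreducible over GF(2).

Yes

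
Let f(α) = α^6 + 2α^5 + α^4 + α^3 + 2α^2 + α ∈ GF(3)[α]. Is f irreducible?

Check for roots in GF(3): f(0) = 0 → root; f(1) = 2; f(2) = 0 → root.
f(0) = 0, so (α) divides f(α); f is reducible.

No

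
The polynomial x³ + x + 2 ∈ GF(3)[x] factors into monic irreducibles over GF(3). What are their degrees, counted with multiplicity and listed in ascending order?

Write g(x) = x³ + x + 2.
Roots in GF(3): g(0) = 2; g(1) = 1; g(2) = 0 → root.
Linear factors from roots: (x + 1).
Complete factorization: g(x) = (x + 1)·(x² + 2x + 2).
Factor degrees with multiplicity: 1 + 2 = 3.

1, 2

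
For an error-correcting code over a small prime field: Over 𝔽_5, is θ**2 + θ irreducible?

No

Write f(θ) = θ**2 + θ.
Check for roots in 𝔽_5: f(0) = 0 → root; f(1) = 2; f(2) = 1; f(3) = 2; f(4) = 0 → root.
f(0) = 0, so (θ) divides f(θ); f is reducible.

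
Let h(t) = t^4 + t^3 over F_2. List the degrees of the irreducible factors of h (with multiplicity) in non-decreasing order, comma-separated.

1, 1, 1, 1

Roots in F_2: h(0) = 0 → root; h(1) = 0 → root.
Linear factors from roots: (t), (t + 1).
Complete factorization: h(t) = (t + 1)·(t)^3.
Factor degrees with multiplicity: 1 + 1 + 1 + 1 = 4.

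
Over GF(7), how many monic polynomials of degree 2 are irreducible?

x^(7^2) − x is the product of all monic irreducibles of degree dividing 2; Möbius inversion gives N = (1/2) Σ μ(2/d)·7^d.
Divisors of 2: 1, 2; μ(2/d) for each: -1, 1.
Σ = − 7^1 + 7^2 = 42.
N = 42/2 = 21.

21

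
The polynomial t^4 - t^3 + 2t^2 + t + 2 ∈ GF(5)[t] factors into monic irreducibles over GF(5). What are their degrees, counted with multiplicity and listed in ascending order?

1, 1, 1, 1

Write g(t) = t^4 - t^3 + 2t^2 + t + 2.
Roots in GF(5): g(0) = 2; g(1) = 0 → root; g(2) = 0 → root; g(3) = 2; g(4) = 0 → root.
Linear factors from roots: (t - 1), (t - 2), (t + 1).
Complete factorization: g(t) = (t - 2)·(t - 1)·(t + 1)^2.
Factor degrees with multiplicity: 1 + 1 + 1 + 1 = 4.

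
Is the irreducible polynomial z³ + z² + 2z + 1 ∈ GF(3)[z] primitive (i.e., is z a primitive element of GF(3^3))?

Write f(z) = z³ + z² + 2z + 1.
|GF(3^3)^×| = 3^3 − 1 = 26. Prime factorization: 26 = 2·13.
f is primitive ⇔ z has order 26 in GF(3)[z]/(f), i.e. z^(26/q) ≠ 1 for each prime q | 26.
z^(13) mod f = 2.
z^(2) mod f = z².
None equal 1, so z has full order 26; f is primitive.

Yes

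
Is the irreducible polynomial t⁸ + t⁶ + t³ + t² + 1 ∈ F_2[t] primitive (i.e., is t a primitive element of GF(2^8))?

Write f(t) = t⁸ + t⁶ + t³ + t² + 1.
|GF(2^8)^×| = 2^8 − 1 = 255. Prime factorization: 255 = 3·5·17.
f is primitive ⇔ t has order 255 in GF(2)[t]/(f), i.e. t^(255/q) ≠ 1 for each prime q | 255.
t^(85) mod f = t⁴ + t³ + t².
t^(51) mod f = t⁷ + t⁵.
t^(15) mod f = t⁶ + t⁵ + t⁴ + t³ + t².
None equal 1, so t has full order 255; f is primitive.

Yes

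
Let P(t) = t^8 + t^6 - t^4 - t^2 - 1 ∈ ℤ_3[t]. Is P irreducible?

Yes

Check for roots in ℤ_3: P(0) = 2; P(1) = 2; P(2) = 2.
No roots, so no linear factors.
Monic irreducibles of degree 2 over GF(3): t^2 + 1, t^2 + t - 1, t^2 - t - 1.
None of them divide P (all give nonzero remainder).
Degree-3 irreducible divisors: test the 8 monic irreducibles of degree 3 over GF(3).
None of them divide P (all give nonzero remainder).
Degree-4 irreducible divisors: test the 18 monic irreducibles of degree 4 over GF(3).
None of them divide P (all give nonzero remainder).
No irreducible factor of degree ≤ 4 exists, so P is irreducible over GF(3).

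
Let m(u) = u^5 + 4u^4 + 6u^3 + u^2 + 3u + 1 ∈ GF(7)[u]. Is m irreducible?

Check for roots in GF(7): m(0) = 1; m(1) = 2; m(2) = 1; m(3) = 6; m(4) = 4; m(5) = 4; m(6) = 3.
No roots, so no linear factors.
Degree-2 irreducible divisors: test the 21 monic irreducibles of degree 2 over GF(7).
None of them divide m (all give nonzero remainder).
No irreducible factor of degree ≤ 2 exists, so m is irreducible over GF(7).

Yes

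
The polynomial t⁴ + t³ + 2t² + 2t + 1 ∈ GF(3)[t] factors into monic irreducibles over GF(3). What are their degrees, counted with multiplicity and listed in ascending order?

2, 2

Write g(t) = t⁴ + t³ + 2t² + 2t + 1.
Roots in GF(3): g(0) = 1; g(1) = 1; g(2) = 1.
Complete factorization: g(t) = (t² + 2t + 2)^2.
Factor degrees with multiplicity: 2 + 2 = 4.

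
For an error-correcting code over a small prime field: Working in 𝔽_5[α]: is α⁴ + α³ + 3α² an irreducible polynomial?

No

Write m(α) = α⁴ + α³ + 3α².
Check for roots in 𝔽_5: m(0) = 0 → root; m(1) = 0 → root; m(2) = 1; m(3) = 0 → root; m(4) = 3.
m(0) = 0, so (α) divides m(α); m is reducible.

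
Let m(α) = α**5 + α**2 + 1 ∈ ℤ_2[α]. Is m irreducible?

Check for roots in ℤ_2: m(0) = 1; m(1) = 1.
No roots, so no linear factors.
Monic irreducibles of degree 2 over GF(2): α**2 + α + 1.
None of them divide m (all give nonzero remainder).
No irreducible factor of degree ≤ 2 exists, so m is irreducible over GF(2).

Yes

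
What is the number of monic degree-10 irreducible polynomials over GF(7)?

The number of monic irreducibles of degree 10 over GF(7) is (1/10)·Σ_{d∣10} μ(10/d) 7^d.
Divisors of 10: 1, 2, 5, 10; μ(10/d) for each: 1, -1, -1, 1.
Σ = 7^1 − 7^2 − 7^5 + 7^10 = 282458400.
N = 282458400/10 = 28245840.

28245840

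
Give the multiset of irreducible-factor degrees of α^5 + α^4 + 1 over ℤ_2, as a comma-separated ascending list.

2, 3

Write f(α) = α^5 + α^4 + 1.
Roots in ℤ_2: f(0) = 1; f(1) = 1.
Complete factorization: f(α) = (α^2 + α + 1)·(α^3 + α + 1).
Factor degrees with multiplicity: 2 + 3 = 5.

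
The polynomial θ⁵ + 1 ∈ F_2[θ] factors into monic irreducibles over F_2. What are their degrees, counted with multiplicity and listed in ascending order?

Write f(θ) = θ⁵ + 1.
Roots in F_2: f(0) = 1; f(1) = 0 → root.
Linear factors from roots: (θ + 1).
Complete factorization: f(θ) = (θ + 1)·(θ⁴ + θ³ + θ² + θ + 1).
Factor degrees with multiplicity: 1 + 4 = 5.

1, 4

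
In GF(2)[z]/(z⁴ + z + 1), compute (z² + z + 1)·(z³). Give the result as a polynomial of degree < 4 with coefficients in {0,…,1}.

Multiply in GF(2)[z]: (z² + z + 1)·(z³) = z⁵ + z⁴ + z³.
Reduce using z⁴ ≡ z + 1 (mod z⁴ + z + 1).
Reduced: z³ + z² + 1.

z^3 + z^2 + 1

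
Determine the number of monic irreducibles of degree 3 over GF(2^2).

20

The number of monic irreducibles of degree 3 over GF(4) is (1/3)·Σ_{d∣3} μ(3/d) 4^d.
Divisors of 3: 1, 3; μ(3/d) for each: -1, 1.
Σ = − 4^1 + 4^3 = 60.
N = 60/3 = 20.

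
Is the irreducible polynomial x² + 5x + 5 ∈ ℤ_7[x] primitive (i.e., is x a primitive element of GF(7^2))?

Write f(x) = x² + 5x + 5.
|GF(7^2)^×| = 7^2 − 1 = 48. Prime factorization: 48 = 2^4·3.
f is primitive ⇔ x has order 48 in GF(7)[x]/(f), i.e. x^(48/q) ≠ 1 for each prime q | 48.
x^(24) mod f = 6.
x^(16) mod f = 4.
None equal 1, so x has full order 48; f is primitive.

Yes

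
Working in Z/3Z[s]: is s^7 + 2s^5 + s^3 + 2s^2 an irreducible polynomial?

No

Write g(s) = s^7 + 2s^5 + s^3 + 2s^2.
Check for roots in Z/3Z: g(0) = 0 → root; g(1) = 0 → root; g(2) = 1.
g(0) = 0, so (s) divides g(s); g is reducible.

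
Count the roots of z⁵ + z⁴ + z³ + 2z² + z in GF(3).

Write h(z) = z⁵ + z⁴ + z³ + 2z² + z.
Evaluate at each of the 3 elements of GF(3):
h(0) = 0 → root; h(1) = 0 → root; h(2) = 0 → root.
Roots: {0, 1, 2}.

3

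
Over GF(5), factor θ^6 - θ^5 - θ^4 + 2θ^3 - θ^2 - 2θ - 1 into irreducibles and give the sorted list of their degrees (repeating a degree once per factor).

6

Write f(θ) = θ^6 - θ^5 - θ^4 + 2θ^3 - θ^2 - 2θ - 1.
Roots in GF(5): f(0) = 4; f(1) = 2; f(2) = 3; f(3) = 3; f(4) = 4.
Complete factorization: f(θ) = (θ^6 - θ^5 - θ^4 + 2θ^3 - θ^2 - 2θ - 1).
Factor degrees with multiplicity: 6 = 6.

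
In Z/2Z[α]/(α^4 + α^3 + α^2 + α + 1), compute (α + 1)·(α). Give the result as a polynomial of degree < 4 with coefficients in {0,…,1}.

Multiply in Z/2Z[α]: (α + 1)·(α) = α^2 + α.
Reduced: α^2 + α.

α^2 + α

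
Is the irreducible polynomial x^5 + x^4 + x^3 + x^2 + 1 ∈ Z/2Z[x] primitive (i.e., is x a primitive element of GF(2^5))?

Write f(x) = x^5 + x^4 + x^3 + x^2 + 1.
|GF(2^5)^×| = 2^5 − 1 = 31. Prime factorization: 31 = 31.
f is primitive ⇔ x has order 31 in GF(2)[x]/(f), i.e. x^(31/q) ≠ 1 for each prime q | 31.
x^(1) mod f = x.
None equal 1, so x has full order 31; f is primitive.

Yes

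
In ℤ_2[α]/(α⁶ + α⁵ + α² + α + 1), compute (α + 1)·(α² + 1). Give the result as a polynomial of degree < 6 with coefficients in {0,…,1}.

Multiply in ℤ_2[α]: (α + 1)·(α² + 1) = α³ + α² + α + 1.
Reduced: α³ + α² + α + 1.

α^3 + α^2 + α + 1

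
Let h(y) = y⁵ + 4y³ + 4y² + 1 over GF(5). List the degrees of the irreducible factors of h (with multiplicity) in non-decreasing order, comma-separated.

1, 1, 1, 2

Roots in GF(5): h(0) = 1; h(1) = 0 → root; h(2) = 1; h(3) = 3; h(4) = 0 → root.
Linear factors from roots: (y + 4), (y + 1).
Complete factorization: h(y) = (y + 1)·(y + 4)^2·(y² + y + 1).
Factor degrees with multiplicity: 1 + 1 + 1 + 2 = 5.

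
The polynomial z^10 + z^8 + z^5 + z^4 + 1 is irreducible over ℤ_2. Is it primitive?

Write f(z) = z^10 + z^8 + z^5 + z^4 + 1.
|GF(2^10)^×| = 2^10 − 1 = 1023. Prime factorization: 1023 = 3·11·31.
f is primitive ⇔ z has order 1023 in GF(2)[z]/(f), i.e. z^(1023/q) ≠ 1 for each prime q | 1023.
z^(341) mod f = z^5 + z^4.
z^(93) mod f = z^9 + z^8 + z^7 + z^5 + z^2.
z^(33) mod f = z^7 + z^5 + z^4 + z^2 + z + 1.
None equal 1, so z has full order 1023; f is primitive.

Yes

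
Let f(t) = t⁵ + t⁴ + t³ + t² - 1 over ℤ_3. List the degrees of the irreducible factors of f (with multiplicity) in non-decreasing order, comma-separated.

Roots in ℤ_3: f(0) = 2; f(1) = 0 → root; f(2) = 2.
Linear factors from roots: (t - 1).
Complete factorization: f(t) = (t - 1)·(t⁴ - t³ + t + 1).
Factor degrees with multiplicity: 1 + 4 = 5.

1, 4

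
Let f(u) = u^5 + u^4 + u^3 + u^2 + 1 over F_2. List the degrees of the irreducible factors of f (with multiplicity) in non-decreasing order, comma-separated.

Roots in F_2: f(0) = 1; f(1) = 1.
Complete factorization: f(u) = (u^5 + u^4 + u^3 + u^2 + 1).
Factor degrees with multiplicity: 5 = 5.

5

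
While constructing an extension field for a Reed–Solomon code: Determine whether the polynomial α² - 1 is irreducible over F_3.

Write g(α) = α² - 1.
Check for roots in F_3: g(0) = 2; g(1) = 0 → root; g(2) = 0 → root.
g(1) = 0, so (α − 1) divides g(α); g is reducible.

No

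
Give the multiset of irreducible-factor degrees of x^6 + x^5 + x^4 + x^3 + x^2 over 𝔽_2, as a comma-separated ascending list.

Write f(x) = x^6 + x^5 + x^4 + x^3 + x^2.
Roots in 𝔽_2: f(0) = 0 → root; f(1) = 1.
Linear factors from roots: (x).
Complete factorization: f(x) = (x)^2·(x^4 + x^3 + x^2 + x + 1).
Factor degrees with multiplicity: 1 + 1 + 4 = 6.

1, 1, 4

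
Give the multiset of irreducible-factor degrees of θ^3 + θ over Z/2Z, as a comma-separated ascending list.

1, 1, 1

Write g(θ) = θ^3 + θ.
Roots in Z/2Z: g(0) = 0 → root; g(1) = 0 → root.
Linear factors from roots: (θ), (θ + 1).
Complete factorization: g(θ) = (θ)·(θ + 1)^2.
Factor degrees with multiplicity: 1 + 1 + 1 = 3.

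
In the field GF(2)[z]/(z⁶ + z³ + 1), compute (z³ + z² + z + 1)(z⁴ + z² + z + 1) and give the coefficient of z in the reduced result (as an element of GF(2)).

1

Multiply in GF(2)[z]: (z³ + z² + z + 1)·(z⁴ + z² + z + 1) = z⁷ + z⁶ + z⁴ + z³ + z² + 1.
Reduce using z⁶ ≡ z³ + 1 (mod z⁶ + z³ + 1).
Reduced: z² + z.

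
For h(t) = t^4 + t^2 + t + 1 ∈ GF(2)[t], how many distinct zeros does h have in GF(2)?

Evaluate at each of the 2 elements of GF(2):
h(0) = 1; h(1) = 0 → root.
Roots: {1}.

1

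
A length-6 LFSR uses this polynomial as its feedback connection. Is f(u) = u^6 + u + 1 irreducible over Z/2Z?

Check for roots in Z/2Z: f(0) = 1; f(1) = 1.
No roots, so no linear factors.
Monic irreducibles of degree 2 over GF(2): u^2 + u + 1.
None of them divide f (all give nonzero remainder).
Monic irreducibles of degree 3 over GF(2): u^3 + u + 1, u^3 + u^2 + 1.
None of them divide f (all give nonzero remainder).
No irreducible factor of degree ≤ 3 exists, so f is irreducible over GF(2).

Yes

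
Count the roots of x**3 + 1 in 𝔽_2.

1

Write g(x) = x**3 + 1.
Evaluate at each of the 2 elements of 𝔽_2:
g(0) = 1; g(1) = 0 → root.
Roots: {1}.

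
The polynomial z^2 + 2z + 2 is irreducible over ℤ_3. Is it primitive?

Write f(z) = z^2 + 2z + 2.
|GF(3^2)^×| = 3^2 − 1 = 8. Prime factorization: 8 = 2^3.
f is primitive ⇔ z has order 8 in GF(3)[z]/(f), i.e. z^(8/q) ≠ 1 for each prime q | 8.
z^(4) mod f = 2.
None equal 1, so z has full order 8; f is primitive.

Yes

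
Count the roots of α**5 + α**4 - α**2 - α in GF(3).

3

Write P(α) = α**5 + α**4 - α**2 - α.
Evaluate at each of the 3 elements of GF(3):
P(0) = 0 → root; P(1) = 0 → root; P(2) = 0 → root.
Roots: {0, 1, 2}.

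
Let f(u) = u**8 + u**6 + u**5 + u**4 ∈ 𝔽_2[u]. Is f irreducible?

No

Check for roots in 𝔽_2: f(0) = 0 → root; f(1) = 0 → root.
f(0) = 0, so (u) divides f(u); f is reducible.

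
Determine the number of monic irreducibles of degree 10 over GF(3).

x^(3^10) − x is the product of all monic irreducibles of degree dividing 10; Möbius inversion gives N = (1/10) Σ μ(10/d)·3^d.
Divisors of 10: 1, 2, 5, 10; μ(10/d) for each: 1, -1, -1, 1.
Σ = 3^1 − 3^2 − 3^5 + 3^10 = 58800.
N = 58800/10 = 5880.

5880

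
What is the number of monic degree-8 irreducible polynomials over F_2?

30

Gauss's count: N_{2}(8) = (1/8) Σ_{d|8} μ(8/d)·2^d.
Divisors of 8: 1, 2, 4, 8; μ(8/d) for each: 0, 0, -1, 1.
Σ = − 2^4 + 2^8 = 240.
N = 240/8 = 30.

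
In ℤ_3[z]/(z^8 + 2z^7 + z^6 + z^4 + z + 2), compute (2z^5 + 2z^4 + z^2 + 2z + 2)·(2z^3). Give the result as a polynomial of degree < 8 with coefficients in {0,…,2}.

Multiply in ℤ_3[z]: (2z^5 + 2z^4 + z^2 + 2z + 2)·(2z^3) = z^8 + z^7 + 2z^5 + z^4 + z^3.
Reduce using z^8 ≡ z^7 + 2z^6 + 2z^4 + 2z + 1 (mod z^8 + 2z^7 + z^6 + z^4 + z + 2).
Reduced: 2z^7 + 2z^6 + 2z^5 + z^3 + 2z + 1.

2z^7 + 2z^6 + 2z^5 + z^3 + 2z + 1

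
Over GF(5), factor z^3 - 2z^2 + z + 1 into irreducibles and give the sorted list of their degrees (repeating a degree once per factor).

Write g(z) = z^3 - 2z^2 + z + 1.
Roots in GF(5): g(0) = 1; g(1) = 1; g(2) = 3; g(3) = 3; g(4) = 2.
Complete factorization: g(z) = (z^3 - 2z^2 + z + 1).
Factor degrees with multiplicity: 3 = 3.

3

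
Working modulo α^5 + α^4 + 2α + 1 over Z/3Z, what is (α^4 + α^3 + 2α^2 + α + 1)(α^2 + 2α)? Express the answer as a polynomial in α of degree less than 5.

2α^4 + 2α^3 + α^2 + 1

Multiply in Z/3Z[α]: (α^4 + α^3 + 2α^2 + α + 1)·(α^2 + 2α) = α^6 + α^4 + 2α^3 + 2α.
Reduce using α^5 ≡ 2α^4 + α + 2 (mod α^5 + α^4 + 2α + 1).
Reduced: 2α^4 + 2α^3 + α^2 + 1.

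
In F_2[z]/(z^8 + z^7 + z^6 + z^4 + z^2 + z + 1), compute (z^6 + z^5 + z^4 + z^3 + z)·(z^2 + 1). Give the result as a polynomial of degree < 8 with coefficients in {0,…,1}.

z^6 + z^2 + 1

Multiply in F_2[z]: (z^6 + z^5 + z^4 + z^3 + z)·(z^2 + 1) = z^8 + z^7 + z^4 + z.
Reduce using z^8 ≡ z^7 + z^6 + z^4 + z^2 + z + 1 (mod z^8 + z^7 + z^6 + z^4 + z^2 + z + 1).
Reduced: z^6 + z^2 + 1.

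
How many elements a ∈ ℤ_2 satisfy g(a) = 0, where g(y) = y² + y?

2

Evaluate at each of the 2 elements of ℤ_2:
g(0) = 0 → root; g(1) = 0 → root.
Roots: {0, 1}.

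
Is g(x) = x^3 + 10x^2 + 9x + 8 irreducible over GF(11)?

Check each element of GF(11) for a root: g(0)=8, g(1)=6, g(2)=8, g(3)=9, g(4)=4, g(5)=10, g(6)=0, g(7)=2, g(8)=0, g(9)=0, g(10)=8.
g(6) = 0, so (x − 6) divides g(x); g is reducible.

No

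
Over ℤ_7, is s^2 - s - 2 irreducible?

No

Write g(s) = s^2 - s - 2.
Check for roots in ℤ_7: g(0) = 5; g(1) = 5; g(2) = 0 → root; g(3) = 4; g(4) = 3; g(5) = 4; g(6) = 0 → root.
g(2) = 0, so (s − 2) divides g(s); g is reducible.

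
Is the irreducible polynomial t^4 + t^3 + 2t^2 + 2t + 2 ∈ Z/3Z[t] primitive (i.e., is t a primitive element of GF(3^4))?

Yes

Write f(t) = t^4 + t^3 + 2t^2 + 2t + 2.
|GF(3^4)^×| = 3^4 − 1 = 80. Prime factorization: 80 = 2^4·5.
f is primitive ⇔ t has order 80 in GF(3)[t]/(f), i.e. t^(80/q) ≠ 1 for each prime q | 80.
t^(40) mod f = 2.
t^(16) mod f = t^2 + t.
None equal 1, so t has full order 80; f is primitive.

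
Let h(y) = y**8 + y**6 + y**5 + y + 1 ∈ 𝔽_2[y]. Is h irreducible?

Yes

Check for roots in 𝔽_2: h(0) = 1; h(1) = 1.
No roots, so no linear factors.
Monic irreducibles of degree 2 over GF(2): y**2 + y + 1.
None of them divide h (all give nonzero remainder).
Monic irreducibles of degree 3 over GF(2): y**3 + y + 1, y**3 + y**2 + 1.
None of them divide h (all give nonzero remainder).
Monic irreducibles of degree 4 over GF(2): y**4 + y + 1, y**4 + y**3 + 1, y**4 + y**3 + y**2 + y + 1.
None of them divide h (all give nonzero remainder).
No irreducible factor of degree ≤ 4 exists, so h is irreducible over GF(2).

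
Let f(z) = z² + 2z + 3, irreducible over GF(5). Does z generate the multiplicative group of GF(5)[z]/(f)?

Yes

|GF(5^2)^×| = 5^2 − 1 = 24. Prime factorization: 24 = 2^3·3.
f is primitive ⇔ z has order 24 in GF(5)[z]/(f), i.e. z^(24/q) ≠ 1 for each prime q | 24.
z^(12) mod f = 4.
z^(8) mod f = 4z + 1.
None equal 1, so z has full order 24; f is primitive.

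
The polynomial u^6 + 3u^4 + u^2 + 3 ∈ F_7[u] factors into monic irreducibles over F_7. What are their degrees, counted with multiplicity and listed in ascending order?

1, 1, 2, 2

Write g(u) = u^6 + 3u^4 + u^2 + 3.
Linear factors from roots: (u - 2), (u + 2).
Complete factorization: g(u) = (u + 2)·(u - 2)·(u^2 + 3u + 1)·(u^2 - 3u + 1).
Factor degrees with multiplicity: 1 + 1 + 2 + 2 = 6.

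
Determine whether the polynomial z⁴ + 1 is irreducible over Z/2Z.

Write m(z) = z⁴ + 1.
Check for roots in Z/2Z: m(0) = 1; m(1) = 0 → root.
m(1) = 0, so (z − 1) divides m(z); m is reducible.

No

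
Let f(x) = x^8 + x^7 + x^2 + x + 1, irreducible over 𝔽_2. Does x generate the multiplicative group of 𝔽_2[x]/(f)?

|GF(2^8)^×| = 2^8 − 1 = 255. Prime factorization: 255 = 3·5·17.
f is primitive ⇔ x has order 255 in GF(2)[x]/(f), i.e. x^(255/q) ≠ 1 for each prime q | 255.
x^(85) mod f = x^7 + x^5 + x^3 + x.
x^(51) mod f = x^6 + x^5 + x^3 + x^2.
x^(15) mod f = x^7 + x^6 + x^5 + x^4 + x^2.
None equal 1, so x has full order 255; f is primitive.

Yes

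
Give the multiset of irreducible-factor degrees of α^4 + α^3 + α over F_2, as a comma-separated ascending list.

1, 3

Write g(α) = α^4 + α^3 + α.
Roots in F_2: g(0) = 0 → root; g(1) = 1.
Linear factors from roots: (α).
Complete factorization: g(α) = (α)·(α^3 + α^2 + 1).
Factor degrees with multiplicity: 1 + 3 = 4.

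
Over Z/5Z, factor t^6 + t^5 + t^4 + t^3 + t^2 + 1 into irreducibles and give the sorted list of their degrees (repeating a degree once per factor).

Write f(t) = t^6 + t^5 + t^4 + t^3 + t^2 + 1.
Roots in Z/5Z: f(0) = 1; f(1) = 1; f(2) = 0 → root; f(3) = 0 → root; f(4) = 2.
Linear factors from roots: (t - 2), (t + 2).
Complete factorization: f(t) = (t + 2)·(t - 2)^2·(t^3 - 2t^2 + t + 2).
Factor degrees with multiplicity: 1 + 1 + 1 + 3 = 6.

1, 1, 1, 3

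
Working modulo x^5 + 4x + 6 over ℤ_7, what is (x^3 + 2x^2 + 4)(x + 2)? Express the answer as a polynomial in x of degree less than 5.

Multiply in ℤ_7[x]: (x^3 + 2x^2 + 4)·(x + 2) = x^4 + 4x^3 + 4x^2 + 4x + 1.
Reduced: x^4 + 4x^3 + 4x^2 + 4x + 1.

x^4 + 4x^3 + 4x^2 + 4x + 1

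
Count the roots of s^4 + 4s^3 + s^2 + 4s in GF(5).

4

Write f(s) = s^4 + 4s^3 + s^2 + 4s.
Evaluate at each of the 5 elements of GF(5):
f(0) = 0 → root; f(1) = 0 → root; f(2) = 0 → root; f(3) = 0 → root; f(4) = 4.
Roots: {0, 1, 2, 3}.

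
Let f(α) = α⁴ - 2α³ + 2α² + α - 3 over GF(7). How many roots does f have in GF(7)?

Evaluate at each of the 7 elements of GF(7):
f(0) = 4; f(1) = 6; f(2) = 0 → root; f(3) = 3; f(4) = 0 → root; f(5) = 0 → root; f(6) = 1.
Roots: {2, 4, 5}.

3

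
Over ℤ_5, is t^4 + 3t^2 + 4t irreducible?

Write m(t) = t^4 + 3t^2 + 4t.
Check for roots in ℤ_5: m(0) = 0 → root; m(1) = 3; m(2) = 1; m(3) = 0 → root; m(4) = 0 → root.
m(0) = 0, so (t) divides m(t); m is reducible.

No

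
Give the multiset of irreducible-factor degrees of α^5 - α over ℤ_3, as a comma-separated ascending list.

1, 1, 1, 2

Write h(α) = α^5 - α.
Roots in ℤ_3: h(0) = 0 → root; h(1) = 0 → root; h(2) = 0 → root.
Linear factors from roots: (α), (α - 1), (α + 1).
Complete factorization: h(α) = (α)·(α + 1)·(α - 1)·(α^2 + 1).
Factor degrees with multiplicity: 1 + 1 + 1 + 2 = 5.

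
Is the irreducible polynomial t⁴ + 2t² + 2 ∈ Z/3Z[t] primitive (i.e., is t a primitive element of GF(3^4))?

Write f(t) = t⁴ + 2t² + 2.
|GF(3^4)^×| = 3^4 − 1 = 80. Prime factorization: 80 = 2^4·5.
f is primitive ⇔ t has order 80 in GF(3)[t]/(f), i.e. t^(80/q) ≠ 1 for each prime q | 80.
t^(40) mod f = 2.
t^(16) mod f = 1
Since t^(16) = 1, the order of t divides 16 < 80; not primitive.

No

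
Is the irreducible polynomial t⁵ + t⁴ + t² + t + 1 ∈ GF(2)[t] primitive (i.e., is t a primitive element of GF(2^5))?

Yes

Write f(t) = t⁵ + t⁴ + t² + t + 1.
|GF(2^5)^×| = 2^5 − 1 = 31. Prime factorization: 31 = 31.
f is primitive ⇔ t has order 31 in GF(2)[t]/(f), i.e. t^(31/q) ≠ 1 for each prime q | 31.
t^(1) mod f = t.
None equal 1, so t has full order 31; f is primitive.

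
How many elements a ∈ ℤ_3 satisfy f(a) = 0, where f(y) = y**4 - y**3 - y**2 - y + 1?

1

Evaluate at each of the 3 elements of ℤ_3:
f(0) = 1; f(1) = 2; f(2) = 0 → root.
Roots: {2}.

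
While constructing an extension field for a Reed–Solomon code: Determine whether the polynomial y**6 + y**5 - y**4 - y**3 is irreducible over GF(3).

Write f(y) = y**6 + y**5 - y**4 - y**3.
Check for roots in GF(3): f(0) = 0 → root; f(1) = 0 → root; f(2) = 0 → root.
f(0) = 0, so (y) divides f(y); f is reducible.

No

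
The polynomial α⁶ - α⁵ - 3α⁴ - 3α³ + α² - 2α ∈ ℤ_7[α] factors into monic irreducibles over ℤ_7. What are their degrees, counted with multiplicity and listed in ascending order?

Write h(α) = α⁶ - α⁵ - 3α⁴ - 3α³ + α² - 2α.
Linear factors from roots: (α), (α - 1).
Complete factorization: h(α) = (α)·(α - 1)·(α⁴ - 3α² + α + 2).
Factor degrees with multiplicity: 1 + 1 + 4 = 6.

1, 1, 4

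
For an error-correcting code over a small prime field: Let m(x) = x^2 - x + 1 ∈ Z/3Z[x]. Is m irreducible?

Check for roots in Z/3Z: m(0) = 1; m(1) = 1; m(2) = 0 → root.
m(2) = 0, so (x − 2) divides m(x); m is reducible.

No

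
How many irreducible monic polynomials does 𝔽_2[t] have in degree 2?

1

By the necklace-counting formula, N_2(2) = (1/2) Σ_{d|2} μ(2/d)·2^d.
Divisors of 2: 1, 2; μ(2/d) for each: -1, 1.
Σ = − 2^1 + 2^2 = 2.
N = 2/2 = 1.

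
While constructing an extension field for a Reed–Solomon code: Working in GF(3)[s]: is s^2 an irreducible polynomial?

No

Write f(s) = s^2.
Check for roots in GF(3): f(0) = 0 → root; f(1) = 1; f(2) = 1.
f(0) = 0, so (s) divides f(s); f is reducible.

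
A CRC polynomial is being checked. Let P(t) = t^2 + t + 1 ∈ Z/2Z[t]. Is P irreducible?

Check for roots in Z/2Z: P(0) = 1; P(1) = 1.
No roots. A degree-2 polynomial over a field with no linear factor is irreducible.

Yes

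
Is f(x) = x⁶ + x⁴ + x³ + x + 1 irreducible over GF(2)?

Yes

Check for roots in GF(2): f(0) = 1; f(1) = 1.
No roots, so no linear factors.
Monic irreducibles of degree 2 over GF(2): x² + x + 1.
None of them divide f (all give nonzero remainder).
Monic irreducibles of degree 3 over GF(2): x³ + x + 1, x³ + x² + 1.
None of them divide f (all give nonzero remainder).
No irreducible factor of degree ≤ 3 exists, so f is irreducible over GF(2).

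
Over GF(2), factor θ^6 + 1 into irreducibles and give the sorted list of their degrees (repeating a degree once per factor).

Write f(θ) = θ^6 + 1.
Roots in GF(2): f(0) = 1; f(1) = 0 → root.
Linear factors from roots: (θ + 1).
Complete factorization: f(θ) = (θ + 1)^2·(θ^2 + θ + 1)^2.
Factor degrees with multiplicity: 1 + 1 + 2 + 2 = 6.

1, 1, 2, 2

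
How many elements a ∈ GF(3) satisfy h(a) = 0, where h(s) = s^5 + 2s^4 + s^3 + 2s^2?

2

Evaluate at each of the 3 elements of GF(3):
h(0) = 0 → root; h(1) = 0 → root; h(2) = 2.
Roots: {0, 1}.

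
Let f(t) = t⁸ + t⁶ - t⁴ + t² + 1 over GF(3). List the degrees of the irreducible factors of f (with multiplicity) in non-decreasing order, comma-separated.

1, 1, 1, 1, 2, 2

Roots in GF(3): f(0) = 1; f(1) = 0 → root; f(2) = 0 → root.
Linear factors from roots: (t - 1), (t + 1).
Complete factorization: f(t) = (t + 1)^2·(t - 1)^2·(t² + t - 1)·(t² - t - 1).
Factor degrees with multiplicity: 1 + 1 + 1 + 1 + 2 + 2 = 8.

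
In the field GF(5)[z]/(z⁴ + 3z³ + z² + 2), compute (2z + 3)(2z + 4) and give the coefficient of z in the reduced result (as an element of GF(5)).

Multiply in GF(5)[z]: (2z + 3)·(2z + 4) = 4z² + 4z + 2.
Reduced: 4z² + 4z + 2.

4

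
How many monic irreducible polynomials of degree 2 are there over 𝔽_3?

By the necklace-counting formula, N_3(2) = (1/2) Σ_{d|2} μ(2/d)·3^d.
Divisors of 2: 1, 2; μ(2/d) for each: -1, 1.
Σ = − 3^1 + 3^2 = 6.
N = 6/2 = 3.

3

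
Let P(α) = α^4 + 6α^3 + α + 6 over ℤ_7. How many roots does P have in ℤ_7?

Evaluate at each of the 7 elements of ℤ_7:
P(0) = 6; P(1) = 0 → root; P(2) = 2; P(3) = 0 → root; P(4) = 6; P(5) = 0 → root; P(6) = 0 → root.
Roots: {1, 3, 5, 6}.

4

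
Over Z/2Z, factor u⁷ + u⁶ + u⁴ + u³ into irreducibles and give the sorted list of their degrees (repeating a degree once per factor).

1, 1, 1, 1, 1, 2

Write h(u) = u⁷ + u⁶ + u⁴ + u³.
Roots in Z/2Z: h(0) = 0 → root; h(1) = 0 → root.
Linear factors from roots: (u), (u + 1).
Complete factorization: h(u) = (u + 1)^2·(u)^3·(u² + u + 1).
Factor degrees with multiplicity: 1 + 1 + 1 + 1 + 1 + 2 = 7.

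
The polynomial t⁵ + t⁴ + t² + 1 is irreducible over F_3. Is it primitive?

Yes

Write f(t) = t⁵ + t⁴ + t² + 1.
|GF(3^5)^×| = 3^5 − 1 = 242. Prime factorization: 242 = 2·11^2.
f is primitive ⇔ t has order 242 in GF(3)[t]/(f), i.e. t^(242/q) ≠ 1 for each prime q | 242.
t^(121) mod f = 2.
t^(22) mod f = t⁴ + 2t³ + 2t².
None equal 1, so t has full order 242; f is primitive.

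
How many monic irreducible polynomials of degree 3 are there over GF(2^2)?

20

Gauss's count: N_{4}(3) = (1/3) Σ_{d|3} μ(3/d)·4^d.
Divisors of 3: 1, 3; μ(3/d) for each: -1, 1.
Σ = − 4^1 + 4^3 = 60.
N = 60/3 = 20.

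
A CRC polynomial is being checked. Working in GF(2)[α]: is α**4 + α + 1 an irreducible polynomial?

Write P(α) = α**4 + α + 1.
Check for roots in GF(2): P(0) = 1; P(1) = 1.
No roots, so no linear factors.
Monic irreducibles of degree 2 over GF(2): α**2 + α + 1.
None of them divide P (all give nonzero remainder).
No irreducible factor of degree ≤ 2 exists, so P is irreducible over GF(2).

Yes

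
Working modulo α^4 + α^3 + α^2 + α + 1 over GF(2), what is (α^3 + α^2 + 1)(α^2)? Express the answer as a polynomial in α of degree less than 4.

Multiply in GF(2)[α]: (α^3 + α^2 + 1)·(α^2) = α^5 + α^4 + α^2.
Reduce using α^4 ≡ α^3 + α^2 + α + 1 (mod α^4 + α^3 + α^2 + α + 1).
Reduced: α^3 + α.

α^3 + α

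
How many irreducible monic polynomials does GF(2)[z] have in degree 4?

3

x^(2^4) − x is the product of all monic irreducibles of degree dividing 4; Möbius inversion gives N = (1/4) Σ μ(4/d)·2^d.
Divisors of 4: 1, 2, 4; μ(4/d) for each: 0, -1, 1.
Σ = − 2^2 + 2^4 = 12.
N = 12/4 = 3.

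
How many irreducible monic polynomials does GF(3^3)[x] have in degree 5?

Gauss's count: N_{27}(5) = (1/5) Σ_{d|5} μ(5/d)·27^d.
Divisors of 5: 1, 5; μ(5/d) for each: -1, 1.
Σ = − 27^1 + 27^5 = 14348880.
N = 14348880/5 = 2869776.

2869776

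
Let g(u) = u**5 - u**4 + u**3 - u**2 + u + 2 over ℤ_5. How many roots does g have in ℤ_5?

1

Evaluate at each of the 5 elements of ℤ_5:
g(0) = 2; g(1) = 3; g(2) = 4; g(3) = 0 → root; g(4) = 2.
Roots: {3}.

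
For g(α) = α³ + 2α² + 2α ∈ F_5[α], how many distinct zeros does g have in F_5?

Evaluate at each of the 5 elements of F_5:
g(0) = 0 → root; g(1) = 0 → root; g(2) = 0 → root; g(3) = 1; g(4) = 4.
Roots: {0, 1, 2}.

3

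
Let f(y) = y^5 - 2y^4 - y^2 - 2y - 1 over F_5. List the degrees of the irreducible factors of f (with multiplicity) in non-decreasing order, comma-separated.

Roots in F_5: f(0) = 4; f(1) = 0 → root; f(2) = 1; f(3) = 0 → root; f(4) = 2.
Linear factors from roots: (y - 1), (y + 2).
Complete factorization: f(y) = (y + 2)·(y - 1)·(y^3 + 2y^2 - 2).
Factor degrees with multiplicity: 1 + 1 + 3 = 5.

1, 1, 3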